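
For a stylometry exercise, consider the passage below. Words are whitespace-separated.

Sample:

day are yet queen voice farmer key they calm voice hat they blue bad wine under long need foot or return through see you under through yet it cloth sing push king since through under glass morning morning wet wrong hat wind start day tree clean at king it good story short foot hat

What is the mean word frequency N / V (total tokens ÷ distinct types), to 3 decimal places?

N = 54 tokens, V = 40 types.
Mean frequency = N / V = 54 / 40 = 1.350

1.350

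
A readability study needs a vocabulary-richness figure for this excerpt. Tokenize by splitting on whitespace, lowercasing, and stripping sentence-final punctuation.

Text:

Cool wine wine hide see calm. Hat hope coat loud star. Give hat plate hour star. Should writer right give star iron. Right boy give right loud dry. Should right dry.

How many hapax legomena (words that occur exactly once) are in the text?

Frequencies: right:4, star:3, give:3, wine:2, hat:2, loud:2, should:2, dry:2, cool:1, hide:1, see:1, calm:1, hope:1, coat:1, plate:1, hour:1, writer:1, iron:1, boy:1
Hapax (freq=1): boy, calm, coat, cool, hide, hope, hour, iron, plate, see, writer

11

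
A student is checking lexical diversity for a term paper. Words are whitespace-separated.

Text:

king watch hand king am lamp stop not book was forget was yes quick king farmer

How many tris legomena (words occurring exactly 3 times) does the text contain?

1

Frequencies: king:3, was:2, watch:1, hand:1, am:1, lamp:1, stop:1, not:1, book:1, forget:1, yes:1, quick:1, farmer:1
Words with frequency 3: king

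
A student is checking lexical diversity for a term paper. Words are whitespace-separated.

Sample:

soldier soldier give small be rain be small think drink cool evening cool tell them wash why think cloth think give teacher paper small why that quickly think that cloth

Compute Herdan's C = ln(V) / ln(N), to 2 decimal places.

0.85

N = 30, V = 18.
ln(V) = 2.890372, ln(N) = 3.401197
C = 2.890372 / 3.401197 = 0.85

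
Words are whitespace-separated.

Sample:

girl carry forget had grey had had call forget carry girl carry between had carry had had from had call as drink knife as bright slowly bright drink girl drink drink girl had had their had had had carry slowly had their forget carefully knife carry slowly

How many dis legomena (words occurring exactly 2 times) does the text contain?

5

Frequencies: had:13, carry:6, girl:4, drink:4, forget:3, slowly:3, call:2, as:2, knife:2, bright:2, their:2, grey:1, between:1, from:1, carefully:1
Words with frequency 2: as, bright, call, knife, their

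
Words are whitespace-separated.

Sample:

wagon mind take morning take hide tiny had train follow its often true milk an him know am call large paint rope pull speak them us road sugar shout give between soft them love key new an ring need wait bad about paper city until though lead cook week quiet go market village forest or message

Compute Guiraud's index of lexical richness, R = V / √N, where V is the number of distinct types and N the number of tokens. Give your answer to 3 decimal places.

7.082

N = 56, V = 53.
√N = 7.483315
R = 53 / 7.483315 = 7.082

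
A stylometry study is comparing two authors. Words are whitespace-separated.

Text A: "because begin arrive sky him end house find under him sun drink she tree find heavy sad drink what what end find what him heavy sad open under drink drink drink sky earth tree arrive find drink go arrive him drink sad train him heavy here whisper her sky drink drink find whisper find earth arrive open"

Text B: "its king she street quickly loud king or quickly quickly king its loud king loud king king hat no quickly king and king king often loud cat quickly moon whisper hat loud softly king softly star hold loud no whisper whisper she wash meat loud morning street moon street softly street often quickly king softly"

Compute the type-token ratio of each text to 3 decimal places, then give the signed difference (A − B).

TTR(A) = 23/57 = 0.404
TTR(B) = 20/55 = 0.364
Difference = 0.404 − 0.364 = 0.040

0.040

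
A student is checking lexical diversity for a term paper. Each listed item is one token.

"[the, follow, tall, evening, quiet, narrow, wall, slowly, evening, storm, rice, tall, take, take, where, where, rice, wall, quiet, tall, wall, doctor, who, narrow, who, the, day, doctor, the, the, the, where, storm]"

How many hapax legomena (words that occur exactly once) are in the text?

3

Frequencies: the:5, tall:3, wall:3, where:3, evening:2, quiet:2, narrow:2, storm:2, rice:2, take:2, doctor:2, who:2, follow:1, slowly:1, day:1
Hapax (freq=1): day, follow, slowly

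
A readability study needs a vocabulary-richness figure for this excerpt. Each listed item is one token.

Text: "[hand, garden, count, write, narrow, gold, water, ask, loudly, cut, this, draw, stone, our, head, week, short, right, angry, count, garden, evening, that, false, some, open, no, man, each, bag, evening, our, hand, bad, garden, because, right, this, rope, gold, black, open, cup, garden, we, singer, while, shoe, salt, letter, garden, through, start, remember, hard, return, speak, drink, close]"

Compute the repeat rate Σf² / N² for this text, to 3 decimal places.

0.027

Frequencies: garden:5, hand:2, count:2, gold:2, this:2, our:2, right:2, evening:2, open:2, write:1, narrow:1, water:1, ask:1, loudly:1, cut:1, draw:1, stone:1, head:1, week:1, short:1, … (27 more, each freq 1)
Σf² = 95; N² = 3481
Repeat rate = 95 / 3481 = 0.027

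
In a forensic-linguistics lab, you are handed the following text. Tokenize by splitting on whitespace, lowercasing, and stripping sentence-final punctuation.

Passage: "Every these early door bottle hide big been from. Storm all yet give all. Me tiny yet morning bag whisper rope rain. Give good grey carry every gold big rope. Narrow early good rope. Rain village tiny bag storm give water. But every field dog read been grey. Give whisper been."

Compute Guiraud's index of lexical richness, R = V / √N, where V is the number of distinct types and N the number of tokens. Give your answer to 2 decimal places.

N = 51, V = 31.
√N = 7.141428
R = 31 / 7.141428 = 4.34

4.34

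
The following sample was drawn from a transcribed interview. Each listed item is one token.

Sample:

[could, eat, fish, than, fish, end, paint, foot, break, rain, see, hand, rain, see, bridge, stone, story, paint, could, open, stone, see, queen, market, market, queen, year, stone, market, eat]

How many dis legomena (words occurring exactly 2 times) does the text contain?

6

Frequencies: see:3, stone:3, market:3, could:2, eat:2, fish:2, paint:2, rain:2, queen:2, than:1, end:1, foot:1, break:1, hand:1, bridge:1, story:1, open:1, year:1
Words with frequency 2: could, eat, fish, paint, queen, rain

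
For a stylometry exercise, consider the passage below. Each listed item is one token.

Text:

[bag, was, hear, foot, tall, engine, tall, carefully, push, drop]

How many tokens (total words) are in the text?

10

Tokens: bag, was, hear, foot, tall, engine, tall, carefully, push, drop
N = 10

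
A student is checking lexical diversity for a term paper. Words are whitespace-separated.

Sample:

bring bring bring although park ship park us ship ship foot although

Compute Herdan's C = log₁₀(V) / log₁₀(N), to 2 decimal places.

0.72

N = 12, V = 6.
log₁₀(V) = 0.778151, log₁₀(N) = 1.079181
C = 0.778151 / 1.079181 = 0.72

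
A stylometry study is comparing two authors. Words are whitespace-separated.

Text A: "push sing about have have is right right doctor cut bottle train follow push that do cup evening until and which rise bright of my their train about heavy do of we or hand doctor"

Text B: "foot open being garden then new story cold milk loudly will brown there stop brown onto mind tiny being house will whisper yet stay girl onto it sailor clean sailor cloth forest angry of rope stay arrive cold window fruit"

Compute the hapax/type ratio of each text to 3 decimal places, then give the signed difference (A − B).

A: hapax=19, V=27, ratio=0.704
B: hapax=26, V=33, ratio=0.788
Difference = 0.704 − 0.788 = -0.084

-0.084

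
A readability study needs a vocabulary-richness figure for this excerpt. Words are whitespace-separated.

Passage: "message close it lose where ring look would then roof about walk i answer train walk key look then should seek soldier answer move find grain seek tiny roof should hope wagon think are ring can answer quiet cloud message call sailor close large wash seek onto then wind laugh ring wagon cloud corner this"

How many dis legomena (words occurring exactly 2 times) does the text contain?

Frequencies: ring:3, then:3, answer:3, seek:3, message:2, close:2, look:2, roof:2, walk:2, should:2, wagon:2, cloud:2, it:1, lose:1, where:1, would:1, about:1, i:1, train:1, key:1, … (19 more, each freq 1)
Words with frequency 2: close, cloud, look, message, roof, should, wagon, walk

8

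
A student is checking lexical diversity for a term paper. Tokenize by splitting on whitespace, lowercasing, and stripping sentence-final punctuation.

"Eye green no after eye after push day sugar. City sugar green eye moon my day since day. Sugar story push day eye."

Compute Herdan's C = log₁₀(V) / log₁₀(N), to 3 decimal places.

0.793

N = 23, V = 12.
log₁₀(V) = 1.079181, log₁₀(N) = 1.361728
C = 1.079181 / 1.361728 = 0.793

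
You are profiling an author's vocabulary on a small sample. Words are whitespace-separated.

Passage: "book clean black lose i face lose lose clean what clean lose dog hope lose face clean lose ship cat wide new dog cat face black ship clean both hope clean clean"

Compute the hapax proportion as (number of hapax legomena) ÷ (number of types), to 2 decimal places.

Frequencies: clean:7, lose:6, face:3, black:2, dog:2, hope:2, ship:2, cat:2, book:1, i:1, what:1, wide:1, new:1, both:1
Hapax count = 6; type count = 14.
Ratio = 6 / 14 = 0.43

0.43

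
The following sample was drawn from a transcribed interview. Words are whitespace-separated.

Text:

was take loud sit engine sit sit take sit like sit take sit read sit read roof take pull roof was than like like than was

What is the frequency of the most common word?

Frequencies: sit:7, take:4, was:3, like:3, read:2, roof:2, than:2, loud:1, engine:1, pull:1
Most common: 'sit' with frequency 7.

7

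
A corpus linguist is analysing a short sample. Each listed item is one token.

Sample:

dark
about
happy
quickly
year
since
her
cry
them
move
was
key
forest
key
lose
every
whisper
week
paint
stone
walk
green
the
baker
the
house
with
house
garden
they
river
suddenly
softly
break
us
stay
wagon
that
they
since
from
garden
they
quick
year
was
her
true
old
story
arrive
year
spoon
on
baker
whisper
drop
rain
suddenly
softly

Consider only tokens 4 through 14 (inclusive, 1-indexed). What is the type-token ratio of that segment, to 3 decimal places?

0.909

Segment tokens 4–14: quickly, year, since, her, cry, them, move, was, key, forest, key
Segment N = 11, segment V = 10.
TTR = 10 / 11 = 0.909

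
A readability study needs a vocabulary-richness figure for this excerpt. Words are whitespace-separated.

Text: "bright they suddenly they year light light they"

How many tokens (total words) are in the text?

8

Tokens: bright, they, suddenly, they, year, light, light, they
N = 8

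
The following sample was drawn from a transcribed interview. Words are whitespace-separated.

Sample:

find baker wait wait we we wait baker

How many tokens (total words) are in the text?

8

Tokens: find, baker, wait, wait, we, we, wait, baker
N = 8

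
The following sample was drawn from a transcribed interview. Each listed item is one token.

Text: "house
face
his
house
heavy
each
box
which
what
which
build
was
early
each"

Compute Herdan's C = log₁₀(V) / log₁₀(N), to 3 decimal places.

N = 14, V = 11.
log₁₀(V) = 1.041393, log₁₀(N) = 1.146128
C = 1.041393 / 1.146128 = 0.909

0.909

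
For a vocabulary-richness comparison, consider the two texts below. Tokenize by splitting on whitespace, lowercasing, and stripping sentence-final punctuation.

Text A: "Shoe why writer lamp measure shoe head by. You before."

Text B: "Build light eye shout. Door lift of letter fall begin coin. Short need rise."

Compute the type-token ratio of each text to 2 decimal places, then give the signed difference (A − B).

-0.10

TTR(A) = 9/10 = 0.90
TTR(B) = 14/14 = 1.00
Difference = 0.90 − 1.00 = -0.10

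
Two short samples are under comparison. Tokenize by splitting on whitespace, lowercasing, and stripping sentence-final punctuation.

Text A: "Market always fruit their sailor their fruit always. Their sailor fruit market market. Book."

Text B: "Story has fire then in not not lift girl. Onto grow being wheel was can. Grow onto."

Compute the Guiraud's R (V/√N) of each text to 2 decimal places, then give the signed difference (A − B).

-1.80

A: V=6, N=14, R=1.60
B: V=14, N=17, R=3.40
Difference = 1.60 − 3.40 = -1.80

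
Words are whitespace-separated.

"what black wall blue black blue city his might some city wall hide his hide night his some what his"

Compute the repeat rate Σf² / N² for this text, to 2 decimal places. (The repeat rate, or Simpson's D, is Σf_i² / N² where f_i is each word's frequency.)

Frequencies: his:4, what:2, black:2, wall:2, blue:2, city:2, some:2, hide:2, might:1, night:1
Σf² = 46; N² = 400
Repeat rate = 46 / 400 = 0.12

0.12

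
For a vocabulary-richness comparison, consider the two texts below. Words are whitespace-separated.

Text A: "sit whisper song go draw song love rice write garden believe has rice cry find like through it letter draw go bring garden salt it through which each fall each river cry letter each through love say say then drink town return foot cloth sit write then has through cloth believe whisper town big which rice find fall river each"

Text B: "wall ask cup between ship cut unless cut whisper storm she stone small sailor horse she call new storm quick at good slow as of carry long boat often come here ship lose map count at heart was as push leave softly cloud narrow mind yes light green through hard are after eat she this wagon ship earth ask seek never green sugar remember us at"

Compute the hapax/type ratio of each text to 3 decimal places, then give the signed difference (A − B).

A: hapax=7, V=31, ratio=0.226
B: hapax=47, V=55, ratio=0.855
Difference = 0.226 − 0.855 = -0.629

-0.629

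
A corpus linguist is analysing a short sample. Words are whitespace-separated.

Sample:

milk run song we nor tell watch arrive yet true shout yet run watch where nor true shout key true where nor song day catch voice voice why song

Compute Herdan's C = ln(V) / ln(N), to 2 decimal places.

N = 29, V = 17.
ln(V) = 2.833213, ln(N) = 3.367296
C = 2.833213 / 3.367296 = 0.84

0.84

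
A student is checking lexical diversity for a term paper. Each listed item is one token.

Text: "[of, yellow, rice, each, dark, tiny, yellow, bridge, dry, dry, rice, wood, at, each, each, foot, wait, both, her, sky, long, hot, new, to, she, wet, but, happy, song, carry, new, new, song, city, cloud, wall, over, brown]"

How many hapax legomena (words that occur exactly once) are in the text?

24

Frequencies: each:3, new:3, yellow:2, rice:2, dry:2, song:2, of:1, dark:1, tiny:1, bridge:1, wood:1, at:1, foot:1, wait:1, both:1, her:1, sky:1, long:1, hot:1, to:1, … (10 more, each freq 1)
Hapax (freq=1): at, both, bridge, brown, but, carry, city, cloud, dark, foot, happy, her, hot, long, of, over, she, sky, tiny, to, wait, wall, wet, wood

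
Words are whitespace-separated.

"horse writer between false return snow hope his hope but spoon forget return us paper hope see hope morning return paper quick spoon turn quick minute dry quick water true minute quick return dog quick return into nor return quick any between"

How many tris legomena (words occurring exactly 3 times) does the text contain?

Frequencies: return:6, quick:6, hope:4, between:2, spoon:2, paper:2, minute:2, horse:1, writer:1, false:1, snow:1, his:1, but:1, forget:1, us:1, see:1, morning:1, turn:1, dry:1, water:1, … (5 more, each freq 1)
Words with frequency 3: (none)

0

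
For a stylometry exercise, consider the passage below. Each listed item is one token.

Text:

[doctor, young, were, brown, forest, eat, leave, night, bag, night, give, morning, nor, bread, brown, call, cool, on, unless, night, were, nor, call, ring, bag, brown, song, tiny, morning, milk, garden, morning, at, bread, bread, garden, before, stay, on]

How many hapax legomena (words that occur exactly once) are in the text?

15

Frequencies: brown:3, night:3, morning:3, bread:3, were:2, bag:2, nor:2, call:2, on:2, garden:2, doctor:1, young:1, forest:1, eat:1, leave:1, give:1, cool:1, unless:1, ring:1, song:1, … (5 more, each freq 1)
Hapax (freq=1): at, before, cool, doctor, eat, forest, give, leave, milk, ring, song, stay, tiny, unless, young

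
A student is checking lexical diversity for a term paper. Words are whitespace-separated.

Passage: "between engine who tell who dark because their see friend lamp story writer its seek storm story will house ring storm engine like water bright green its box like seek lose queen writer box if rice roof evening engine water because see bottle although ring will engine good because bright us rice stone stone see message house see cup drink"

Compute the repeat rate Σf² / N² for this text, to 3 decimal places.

0.033

Frequencies: engine:4, see:4, because:3, who:2, story:2, writer:2, its:2, seek:2, storm:2, will:2, house:2, ring:2, like:2, water:2, bright:2, box:2, rice:2, stone:2, between:1, tell:1, … (17 more, each freq 1)
Σf² = 120; N² = 3600
Repeat rate = 120 / 3600 = 0.033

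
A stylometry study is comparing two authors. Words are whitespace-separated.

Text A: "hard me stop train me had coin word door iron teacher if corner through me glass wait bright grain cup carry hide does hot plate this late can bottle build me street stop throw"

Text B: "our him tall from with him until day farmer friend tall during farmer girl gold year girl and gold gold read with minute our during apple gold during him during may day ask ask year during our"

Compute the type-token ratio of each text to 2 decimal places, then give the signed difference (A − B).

0.37

TTR(A) = 30/34 = 0.88
TTR(B) = 19/37 = 0.51
Difference = 0.88 − 0.51 = 0.37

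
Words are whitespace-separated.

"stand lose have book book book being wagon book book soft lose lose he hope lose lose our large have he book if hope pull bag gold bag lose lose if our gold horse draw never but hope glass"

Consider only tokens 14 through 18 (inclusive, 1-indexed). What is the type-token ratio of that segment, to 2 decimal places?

0.80

Segment tokens 14–18: he, hope, lose, lose, our
Segment N = 5, segment V = 4.
TTR = 4 / 5 = 0.80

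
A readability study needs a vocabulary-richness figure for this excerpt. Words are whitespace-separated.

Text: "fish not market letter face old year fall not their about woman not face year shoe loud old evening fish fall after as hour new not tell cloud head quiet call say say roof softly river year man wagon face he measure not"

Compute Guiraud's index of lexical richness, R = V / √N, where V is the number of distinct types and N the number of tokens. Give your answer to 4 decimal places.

4.7275

N = 43, V = 31.
√N = 6.557439
R = 31 / 6.557439 = 4.7275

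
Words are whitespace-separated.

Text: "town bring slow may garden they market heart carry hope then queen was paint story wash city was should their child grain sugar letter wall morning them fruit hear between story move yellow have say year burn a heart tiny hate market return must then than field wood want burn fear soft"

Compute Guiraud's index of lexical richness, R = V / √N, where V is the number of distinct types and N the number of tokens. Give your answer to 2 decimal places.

N = 52, V = 46.
√N = 7.211103
R = 46 / 7.211103 = 6.38

6.38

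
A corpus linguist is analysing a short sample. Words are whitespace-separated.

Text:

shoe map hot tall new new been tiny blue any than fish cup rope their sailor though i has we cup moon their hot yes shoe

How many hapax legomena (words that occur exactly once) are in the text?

Frequencies: shoe:2, hot:2, new:2, cup:2, their:2, map:1, tall:1, been:1, tiny:1, blue:1, any:1, than:1, fish:1, rope:1, sailor:1, though:1, i:1, has:1, we:1, moon:1, … (1 more, each freq 1)
Hapax (freq=1): any, been, blue, fish, has, i, map, moon, rope, sailor, tall, than, though, tiny, we, yes

16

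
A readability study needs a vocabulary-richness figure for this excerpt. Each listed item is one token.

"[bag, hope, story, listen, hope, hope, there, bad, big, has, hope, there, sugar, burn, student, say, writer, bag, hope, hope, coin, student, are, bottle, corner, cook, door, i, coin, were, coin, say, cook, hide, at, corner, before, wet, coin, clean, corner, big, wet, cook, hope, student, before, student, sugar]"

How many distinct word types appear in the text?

26

Distinct types: {are, at, bad, bag, before, big, bottle, burn, clean, coin, cook, corner, door, has, hide, hope, i, listen, say, story, student, sugar, there, were, wet, writer}
V = 26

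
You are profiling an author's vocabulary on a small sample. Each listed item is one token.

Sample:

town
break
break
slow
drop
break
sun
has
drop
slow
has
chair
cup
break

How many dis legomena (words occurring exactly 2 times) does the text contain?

Frequencies: break:4, slow:2, drop:2, has:2, town:1, sun:1, chair:1, cup:1
Words with frequency 2: drop, has, slow

3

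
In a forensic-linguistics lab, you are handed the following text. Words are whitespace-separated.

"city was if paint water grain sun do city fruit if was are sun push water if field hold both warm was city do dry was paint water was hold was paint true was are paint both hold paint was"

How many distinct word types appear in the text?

Distinct types: {are, both, city, do, dry, field, fruit, grain, hold, if, paint, push, sun, true, warm, was, water}
V = 17

17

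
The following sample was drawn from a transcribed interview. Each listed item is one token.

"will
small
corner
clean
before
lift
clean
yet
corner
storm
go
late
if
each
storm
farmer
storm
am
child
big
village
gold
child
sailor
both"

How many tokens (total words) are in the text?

25

Tokens: will, small, corner, clean, before, lift, clean, yet, corner, storm, go, late, if, each, storm, farmer, storm, am, child, big, village, gold, child, sailor, both
N = 25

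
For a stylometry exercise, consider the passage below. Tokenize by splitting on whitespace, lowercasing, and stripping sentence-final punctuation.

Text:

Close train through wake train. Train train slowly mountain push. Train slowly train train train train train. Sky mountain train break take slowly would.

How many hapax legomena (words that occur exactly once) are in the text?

Frequencies: train:11, slowly:3, mountain:2, close:1, through:1, wake:1, push:1, sky:1, break:1, take:1, would:1
Hapax (freq=1): break, close, push, sky, take, through, wake, would

8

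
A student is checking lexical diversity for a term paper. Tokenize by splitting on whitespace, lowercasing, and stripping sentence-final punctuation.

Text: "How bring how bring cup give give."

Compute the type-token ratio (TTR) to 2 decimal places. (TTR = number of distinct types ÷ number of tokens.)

0.57

N = 7 tokens, V = 4 types.
TTR = V / N = 4 / 7 = 0.57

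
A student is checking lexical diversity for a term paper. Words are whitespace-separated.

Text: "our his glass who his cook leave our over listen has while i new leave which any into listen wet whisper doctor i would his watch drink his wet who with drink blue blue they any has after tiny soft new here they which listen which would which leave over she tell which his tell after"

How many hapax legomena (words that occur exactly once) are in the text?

12

Frequencies: his:5, which:5, leave:3, listen:3, our:2, who:2, over:2, has:2, i:2, new:2, any:2, wet:2, would:2, drink:2, blue:2, they:2, after:2, tell:2, glass:1, cook:1, … (10 more, each freq 1)
Hapax (freq=1): cook, doctor, glass, here, into, she, soft, tiny, watch, while, whisper, with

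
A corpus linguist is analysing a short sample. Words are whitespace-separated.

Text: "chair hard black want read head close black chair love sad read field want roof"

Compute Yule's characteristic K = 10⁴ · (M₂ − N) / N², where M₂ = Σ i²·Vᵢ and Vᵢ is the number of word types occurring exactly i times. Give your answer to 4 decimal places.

Frequencies: chair:2, black:2, want:2, read:2, hard:1, head:1, close:1, love:1, sad:1, field:1, roof:1
N = 15. Frequency spectrum: V_1=7, V_2=4
M₂ = 1²·7 + 2²·4 = 23
K = 10000 × (23 − 15) / 15² = 355.5556

355.5556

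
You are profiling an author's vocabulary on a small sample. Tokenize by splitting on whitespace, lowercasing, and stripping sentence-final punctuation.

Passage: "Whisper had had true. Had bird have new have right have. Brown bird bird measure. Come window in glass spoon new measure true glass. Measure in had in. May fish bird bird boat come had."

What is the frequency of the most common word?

5

Frequencies: had:5, bird:5, have:3, measure:3, in:3, true:2, new:2, come:2, glass:2, whisper:1, right:1, brown:1, window:1, spoon:1, may:1, fish:1, boat:1
Most common: 'had' with frequency 5.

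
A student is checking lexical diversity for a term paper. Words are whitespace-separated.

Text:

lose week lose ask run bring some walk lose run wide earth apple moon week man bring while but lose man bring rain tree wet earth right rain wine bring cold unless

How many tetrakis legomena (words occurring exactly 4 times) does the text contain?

2

Frequencies: lose:4, bring:4, week:2, run:2, earth:2, man:2, rain:2, ask:1, some:1, walk:1, wide:1, apple:1, moon:1, while:1, but:1, tree:1, wet:1, right:1, wine:1, cold:1, … (1 more, each freq 1)
Words with frequency 4: bring, lose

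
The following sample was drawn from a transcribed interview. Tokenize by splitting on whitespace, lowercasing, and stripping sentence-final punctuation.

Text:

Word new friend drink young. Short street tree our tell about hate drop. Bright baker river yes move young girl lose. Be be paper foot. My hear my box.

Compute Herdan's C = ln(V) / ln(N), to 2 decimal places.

N = 29, V = 26.
ln(V) = 3.258097, ln(N) = 3.367296
C = 3.258097 / 3.367296 = 0.97

0.97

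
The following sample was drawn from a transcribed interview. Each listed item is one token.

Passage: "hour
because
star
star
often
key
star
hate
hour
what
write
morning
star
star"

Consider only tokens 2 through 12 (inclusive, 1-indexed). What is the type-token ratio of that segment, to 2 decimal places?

0.82

Segment tokens 2–12: because, star, star, often, key, star, hate, hour, what, write, morning
Segment N = 11, segment V = 9.
TTR = 9 / 11 = 0.82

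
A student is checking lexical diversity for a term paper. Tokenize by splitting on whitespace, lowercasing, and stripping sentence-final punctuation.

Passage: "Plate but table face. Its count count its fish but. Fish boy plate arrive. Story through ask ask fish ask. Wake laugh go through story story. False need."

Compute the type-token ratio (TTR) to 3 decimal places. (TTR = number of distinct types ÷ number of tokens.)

0.607

N = 28 tokens, V = 17 types.
TTR = V / N = 17 / 28 = 0.607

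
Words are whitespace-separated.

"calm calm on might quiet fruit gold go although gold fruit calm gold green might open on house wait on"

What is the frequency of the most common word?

3

Frequencies: calm:3, on:3, gold:3, might:2, fruit:2, quiet:1, go:1, although:1, green:1, open:1, house:1, wait:1
Most common: 'calm' with frequency 3.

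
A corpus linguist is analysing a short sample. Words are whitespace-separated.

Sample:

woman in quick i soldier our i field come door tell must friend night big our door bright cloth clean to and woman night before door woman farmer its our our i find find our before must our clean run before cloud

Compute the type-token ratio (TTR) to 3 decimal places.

0.595

N = 42 tokens, V = 25 types.
TTR = V / N = 25 / 42 = 0.595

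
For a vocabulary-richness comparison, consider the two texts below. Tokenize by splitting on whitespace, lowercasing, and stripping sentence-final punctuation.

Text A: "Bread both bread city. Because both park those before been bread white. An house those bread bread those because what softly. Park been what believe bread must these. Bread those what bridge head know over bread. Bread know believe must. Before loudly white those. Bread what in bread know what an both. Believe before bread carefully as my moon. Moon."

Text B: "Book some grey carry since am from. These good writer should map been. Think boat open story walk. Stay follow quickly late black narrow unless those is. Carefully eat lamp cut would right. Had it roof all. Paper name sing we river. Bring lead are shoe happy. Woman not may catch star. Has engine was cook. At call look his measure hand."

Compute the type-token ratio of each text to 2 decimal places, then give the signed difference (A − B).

TTR(A) = 26/60 = 0.43
TTR(B) = 62/62 = 1.00
Difference = 0.43 − 1.00 = -0.57

-0.57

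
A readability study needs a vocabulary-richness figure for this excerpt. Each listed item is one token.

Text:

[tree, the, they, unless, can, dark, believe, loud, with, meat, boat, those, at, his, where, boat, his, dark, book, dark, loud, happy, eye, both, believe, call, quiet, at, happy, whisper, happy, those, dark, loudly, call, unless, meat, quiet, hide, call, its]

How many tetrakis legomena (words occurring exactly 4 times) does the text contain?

1

Frequencies: dark:4, happy:3, call:3, unless:2, believe:2, loud:2, meat:2, boat:2, those:2, at:2, his:2, quiet:2, tree:1, the:1, they:1, can:1, with:1, where:1, book:1, eye:1, … (5 more, each freq 1)
Words with frequency 4: dark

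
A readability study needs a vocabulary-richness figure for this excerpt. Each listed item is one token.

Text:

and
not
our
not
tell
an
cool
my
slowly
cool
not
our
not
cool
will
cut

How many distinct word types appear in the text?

10

Distinct types: {an, and, cool, cut, my, not, our, slowly, tell, will}
V = 10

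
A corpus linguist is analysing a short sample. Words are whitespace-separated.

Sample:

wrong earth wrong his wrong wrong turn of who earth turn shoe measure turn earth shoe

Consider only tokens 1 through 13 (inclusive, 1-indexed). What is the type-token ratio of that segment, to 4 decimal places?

Segment tokens 1–13: wrong, earth, wrong, his, wrong, wrong, turn, of, who, earth, turn, shoe, measure
Segment N = 13, segment V = 8.
TTR = 8 / 13 = 0.6154

0.6154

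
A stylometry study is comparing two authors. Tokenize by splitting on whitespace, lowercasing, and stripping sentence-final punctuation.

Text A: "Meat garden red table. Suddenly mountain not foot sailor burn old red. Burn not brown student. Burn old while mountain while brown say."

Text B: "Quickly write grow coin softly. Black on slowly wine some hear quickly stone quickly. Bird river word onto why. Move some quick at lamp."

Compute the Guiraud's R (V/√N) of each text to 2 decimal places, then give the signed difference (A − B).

A: V=15, N=23, R=3.13
B: V=21, N=24, R=4.29
Difference = 3.13 − 4.29 = -1.16

-1.16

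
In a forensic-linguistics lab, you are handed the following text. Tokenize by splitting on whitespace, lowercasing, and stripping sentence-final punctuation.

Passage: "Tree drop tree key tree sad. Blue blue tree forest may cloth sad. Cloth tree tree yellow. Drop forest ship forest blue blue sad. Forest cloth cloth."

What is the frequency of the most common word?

6

Frequencies: tree:6, blue:4, forest:4, cloth:4, sad:3, drop:2, key:1, may:1, yellow:1, ship:1
Most common: 'tree' with frequency 6.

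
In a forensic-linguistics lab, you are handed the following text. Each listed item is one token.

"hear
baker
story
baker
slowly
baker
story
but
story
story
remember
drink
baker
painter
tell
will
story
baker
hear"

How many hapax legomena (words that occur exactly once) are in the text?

Frequencies: baker:5, story:5, hear:2, slowly:1, but:1, remember:1, drink:1, painter:1, tell:1, will:1
Hapax (freq=1): but, drink, painter, remember, slowly, tell, will

7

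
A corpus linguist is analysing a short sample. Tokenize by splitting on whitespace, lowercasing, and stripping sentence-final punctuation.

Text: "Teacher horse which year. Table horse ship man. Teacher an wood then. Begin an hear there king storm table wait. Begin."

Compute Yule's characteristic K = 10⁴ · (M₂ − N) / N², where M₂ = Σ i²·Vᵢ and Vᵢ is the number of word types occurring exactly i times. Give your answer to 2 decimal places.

226.76

Frequencies: teacher:2, horse:2, table:2, an:2, begin:2, which:1, year:1, ship:1, man:1, wood:1, then:1, hear:1, there:1, king:1, storm:1, wait:1
N = 21. Frequency spectrum: V_1=11, V_2=5
M₂ = 1²·11 + 2²·5 = 31
K = 10000 × (31 − 21) / 21² = 226.76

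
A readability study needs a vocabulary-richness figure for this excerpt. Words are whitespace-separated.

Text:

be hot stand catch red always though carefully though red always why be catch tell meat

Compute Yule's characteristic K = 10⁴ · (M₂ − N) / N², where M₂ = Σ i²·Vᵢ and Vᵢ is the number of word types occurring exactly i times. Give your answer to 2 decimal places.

Frequencies: be:2, catch:2, red:2, always:2, though:2, hot:1, stand:1, carefully:1, why:1, tell:1, meat:1
N = 16. Frequency spectrum: V_1=6, V_2=5
M₂ = 1²·6 + 2²·5 = 26
K = 10000 × (26 − 16) / 16² = 390.63

390.63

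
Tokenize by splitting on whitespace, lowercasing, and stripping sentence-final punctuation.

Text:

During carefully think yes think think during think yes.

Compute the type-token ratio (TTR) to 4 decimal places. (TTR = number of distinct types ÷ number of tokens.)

N = 9 tokens, V = 4 types.
TTR = V / N = 4 / 9 = 0.4444

0.4444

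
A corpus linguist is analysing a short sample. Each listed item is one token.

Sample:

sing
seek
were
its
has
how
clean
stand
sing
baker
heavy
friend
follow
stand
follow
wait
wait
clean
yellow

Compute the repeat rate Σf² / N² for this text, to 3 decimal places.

0.080

Frequencies: sing:2, clean:2, stand:2, follow:2, wait:2, seek:1, were:1, its:1, has:1, how:1, baker:1, heavy:1, friend:1, yellow:1
Σf² = 29; N² = 361
Repeat rate = 29 / 361 = 0.080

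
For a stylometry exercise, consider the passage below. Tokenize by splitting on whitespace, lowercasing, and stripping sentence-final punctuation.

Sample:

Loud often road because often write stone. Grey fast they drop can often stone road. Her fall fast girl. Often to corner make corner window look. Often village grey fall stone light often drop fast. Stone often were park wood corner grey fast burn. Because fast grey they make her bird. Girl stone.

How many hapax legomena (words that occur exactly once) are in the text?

13

Frequencies: often:7, stone:5, fast:5, grey:4, corner:3, road:2, because:2, they:2, drop:2, her:2, fall:2, girl:2, make:2, loud:1, write:1, can:1, to:1, window:1, look:1, village:1, … (6 more, each freq 1)
Hapax (freq=1): bird, burn, can, light, look, loud, park, to, village, were, window, wood, write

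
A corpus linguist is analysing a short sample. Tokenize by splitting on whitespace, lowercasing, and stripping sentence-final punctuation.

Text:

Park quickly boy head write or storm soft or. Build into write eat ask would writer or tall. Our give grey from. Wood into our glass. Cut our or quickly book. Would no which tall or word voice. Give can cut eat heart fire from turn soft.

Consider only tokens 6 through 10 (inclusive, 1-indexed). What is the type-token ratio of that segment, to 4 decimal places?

0.8000

Segment tokens 6–10: or, storm, soft, or, build
Segment N = 5, segment V = 4.
TTR = 4 / 5 = 0.8000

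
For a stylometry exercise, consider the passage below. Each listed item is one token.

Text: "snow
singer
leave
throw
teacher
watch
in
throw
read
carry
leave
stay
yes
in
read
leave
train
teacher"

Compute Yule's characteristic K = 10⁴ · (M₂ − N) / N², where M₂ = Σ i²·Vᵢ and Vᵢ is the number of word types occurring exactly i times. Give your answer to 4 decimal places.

432.0988

Frequencies: leave:3, throw:2, teacher:2, in:2, read:2, snow:1, singer:1, watch:1, carry:1, stay:1, yes:1, train:1
N = 18. Frequency spectrum: V_1=7, V_2=4, V_3=1
M₂ = 1²·7 + 2²·4 + 3²·1 = 32
K = 10000 × (32 − 18) / 18² = 432.0988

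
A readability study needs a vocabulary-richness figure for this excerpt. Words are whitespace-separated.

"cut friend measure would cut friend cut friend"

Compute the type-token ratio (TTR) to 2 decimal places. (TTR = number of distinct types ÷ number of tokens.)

0.50

N = 8 tokens, V = 4 types.
TTR = V / N = 4 / 8 = 0.50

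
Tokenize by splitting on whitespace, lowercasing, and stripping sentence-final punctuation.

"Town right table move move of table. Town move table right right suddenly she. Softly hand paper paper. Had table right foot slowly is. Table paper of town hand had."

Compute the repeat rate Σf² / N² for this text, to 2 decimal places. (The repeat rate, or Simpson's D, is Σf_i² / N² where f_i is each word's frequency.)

Frequencies: table:5, right:4, town:3, move:3, paper:3, of:2, hand:2, had:2, suddenly:1, she:1, softly:1, foot:1, slowly:1, is:1
Σf² = 86; N² = 900
Repeat rate = 86 / 900 = 0.10

0.10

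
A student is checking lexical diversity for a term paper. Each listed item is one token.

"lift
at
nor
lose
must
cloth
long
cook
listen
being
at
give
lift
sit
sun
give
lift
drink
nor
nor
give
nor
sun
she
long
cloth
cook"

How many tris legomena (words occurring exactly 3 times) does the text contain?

2

Frequencies: nor:4, lift:3, give:3, at:2, cloth:2, long:2, cook:2, sun:2, lose:1, must:1, listen:1, being:1, sit:1, drink:1, she:1
Words with frequency 3: give, lift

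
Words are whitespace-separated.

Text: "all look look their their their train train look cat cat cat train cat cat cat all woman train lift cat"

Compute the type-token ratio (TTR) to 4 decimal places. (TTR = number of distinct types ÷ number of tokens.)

N = 21 tokens, V = 7 types.
TTR = V / N = 7 / 21 = 0.3333

0.3333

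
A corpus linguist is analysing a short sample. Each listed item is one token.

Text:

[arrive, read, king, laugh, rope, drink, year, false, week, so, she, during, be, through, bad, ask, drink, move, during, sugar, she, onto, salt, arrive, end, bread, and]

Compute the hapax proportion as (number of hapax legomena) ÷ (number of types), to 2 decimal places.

Frequencies: arrive:2, drink:2, she:2, during:2, read:1, king:1, laugh:1, rope:1, year:1, false:1, week:1, so:1, be:1, through:1, bad:1, ask:1, move:1, sugar:1, onto:1, salt:1, … (3 more, each freq 1)
Hapax count = 19; type count = 23.
Ratio = 19 / 23 = 0.83

0.83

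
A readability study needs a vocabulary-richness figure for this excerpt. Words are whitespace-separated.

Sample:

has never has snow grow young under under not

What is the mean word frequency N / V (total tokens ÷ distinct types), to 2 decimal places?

N = 9 tokens, V = 7 types.
Mean frequency = N / V = 9 / 7 = 1.29

1.29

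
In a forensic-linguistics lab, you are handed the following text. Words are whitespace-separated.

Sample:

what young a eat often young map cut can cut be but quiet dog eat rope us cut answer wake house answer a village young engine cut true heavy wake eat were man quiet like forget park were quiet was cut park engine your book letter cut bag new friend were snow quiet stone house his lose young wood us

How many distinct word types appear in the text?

Distinct types: {a, answer, bag, be, book, but, can, cut, dog, eat, engine, forget, friend, heavy, his, house, letter, like, lose, man, map, new, often, park, quiet, rope, snow, stone, true, us, village, wake, was, were, what, wood, young, your}
V = 38

38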